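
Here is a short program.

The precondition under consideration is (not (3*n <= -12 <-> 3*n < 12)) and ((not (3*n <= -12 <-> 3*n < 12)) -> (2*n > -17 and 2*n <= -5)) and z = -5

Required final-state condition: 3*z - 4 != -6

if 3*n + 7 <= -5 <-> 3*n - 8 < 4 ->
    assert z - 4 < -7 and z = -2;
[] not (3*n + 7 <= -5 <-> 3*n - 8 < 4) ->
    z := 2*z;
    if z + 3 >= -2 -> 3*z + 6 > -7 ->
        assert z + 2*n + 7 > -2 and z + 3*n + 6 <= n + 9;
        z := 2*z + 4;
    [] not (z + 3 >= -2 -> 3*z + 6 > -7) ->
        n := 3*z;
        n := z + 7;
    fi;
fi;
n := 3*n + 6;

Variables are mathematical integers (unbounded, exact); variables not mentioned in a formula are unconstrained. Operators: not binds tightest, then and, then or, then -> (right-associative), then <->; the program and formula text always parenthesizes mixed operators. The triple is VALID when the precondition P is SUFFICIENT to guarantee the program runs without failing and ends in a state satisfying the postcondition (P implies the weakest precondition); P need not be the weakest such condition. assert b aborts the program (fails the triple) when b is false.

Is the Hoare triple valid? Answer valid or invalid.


Working backward. After the program, the postcondition 3*z - 4 != -6 must hold; in canonical form it is 3*z != -2.
Before n := 3*n + 6: 3*z != -2
Then branch requires z < -3 and z = -2 and 3*z != -2; else branch requires ((2*z >= -5 -> 6*z > -13) -> (2*n + 2*z > -9 and 2*n + 2*z <= 3 and 12*z != -14)) and ((not (2*z >= -5 -> 6*z > -13)) -> 6*z != -2).
Before the if: ((3*n <= -12 <-> 3*n < 12) -> (z < -3 and z = -2 and 3*z != -2)) and ((not (3*n <= -12 <-> 3*n < 12)) -> (((2*z >= -5 -> 6*z > -13) -> (2*n + 2*z > -9 and 2*n + 2*z <= 3 and 12*z != -14)) and ((not (2*z >= -5 -> 6*z > -13)) -> 6*z != -2)))
The weakest precondition is ((3*n <= -12 <-> 3*n < 12) -> (z < -3 and z = -2 and 3*z != -2)) and ((not (3*n <= -12 <-> 3*n < 12)) -> (((2*z >= -5 -> 6*z > -13) -> (2*n + 2*z > -9 and 2*n + 2*z <= 3 and 12*z != -14)) and ((not (2*z >= -5 -> 6*z > -13)) -> 6*z != -2))).
Check whether (not (3*n <= -12 <-> 3*n < 12)) and ((not (3*n <= -12 <-> 3*n < 12)) -> (2*n > -17 and 2*n <= -5)) and z = -5 implies it.
Countermodel: at the initial state n = -3, z = -5, the precondition holds but the weakest precondition fails.
Answer: invalid


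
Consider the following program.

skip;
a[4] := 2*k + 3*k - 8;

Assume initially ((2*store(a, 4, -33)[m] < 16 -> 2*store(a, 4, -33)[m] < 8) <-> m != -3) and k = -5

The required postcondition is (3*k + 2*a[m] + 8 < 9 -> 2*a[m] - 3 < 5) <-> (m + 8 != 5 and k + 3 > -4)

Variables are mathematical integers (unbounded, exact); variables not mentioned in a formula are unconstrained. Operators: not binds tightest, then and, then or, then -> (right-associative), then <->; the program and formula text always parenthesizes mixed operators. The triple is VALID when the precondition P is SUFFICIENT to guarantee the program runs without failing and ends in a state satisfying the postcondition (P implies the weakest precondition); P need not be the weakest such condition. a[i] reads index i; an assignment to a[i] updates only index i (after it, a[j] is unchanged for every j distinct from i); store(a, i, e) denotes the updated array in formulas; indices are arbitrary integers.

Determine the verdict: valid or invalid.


Working backward. After the program, the postcondition (3*k + 2*a[m] + 8 < 9 -> 2*a[m] - 3 < 5) <-> (m + 8 != 5 and k + 3 > -4) must hold; in canonical form it is (2*a[m] + 3*k < 1 -> 2*a[m] < 8) <-> (m != -3 and k > -7).
Before a[4] := 2*k + 3*k - 8: (2*store(a, 4, 5*k - 8)[m] + 3*k < 1 -> 2*store(a, 4, 5*k - 8)[m] < 8) <-> (m != -3 and k > -7)
Before skip: (2*store(a, 4, 5*k - 8)[m] + 3*k < 1 -> 2*store(a, 4, 5*k - 8)[m] < 8) <-> (m != -3 and k > -7)
The weakest precondition is (2*store(a, 4, 5*k - 8)[m] + 3*k < 1 -> 2*store(a, 4, 5*k - 8)[m] < 8) <-> (m != -3 and k > -7).
Check whether ((2*store(a, 4, -33)[m] < 16 -> 2*store(a, 4, -33)[m] < 8) <-> m != -3) and k = -5 implies it.
Every state satisfying the precondition satisfies the weakest precondition: the implication holds.
Answer: valid


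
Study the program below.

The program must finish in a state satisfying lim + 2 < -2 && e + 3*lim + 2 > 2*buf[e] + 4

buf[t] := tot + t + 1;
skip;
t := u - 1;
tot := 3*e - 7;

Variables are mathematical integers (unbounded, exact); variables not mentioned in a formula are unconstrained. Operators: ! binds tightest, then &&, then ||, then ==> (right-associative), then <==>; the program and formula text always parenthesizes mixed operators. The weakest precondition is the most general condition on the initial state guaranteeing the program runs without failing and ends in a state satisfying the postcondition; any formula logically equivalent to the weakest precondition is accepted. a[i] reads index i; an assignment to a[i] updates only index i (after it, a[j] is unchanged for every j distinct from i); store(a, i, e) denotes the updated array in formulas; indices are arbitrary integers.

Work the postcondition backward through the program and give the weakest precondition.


Working backward. After the program, the postcondition lim + 2 < -2 && e + 3*lim + 2 > 2*buf[e] + 4 must hold; in canonical form it is lim < -4 && e + 3*lim > 2*buf[e] + 2.
Before tot := 3*e - 7: lim < -4 && e + 3*lim > 2*buf[e] + 2
Before t := u - 1: lim < -4 && e + 3*lim > 2*buf[e] + 2
Before skip: lim < -4 && e + 3*lim > 2*buf[e] + 2
Before buf[t] := tot + t + 1: lim < -4 && e + 3*lim > 2*store(buf, t, t + tot + 1)[e] + 2
Answer: WP = lim < -4 && e + 3*lim > 2*store(buf, t, t + tot + 1)[e] + 2


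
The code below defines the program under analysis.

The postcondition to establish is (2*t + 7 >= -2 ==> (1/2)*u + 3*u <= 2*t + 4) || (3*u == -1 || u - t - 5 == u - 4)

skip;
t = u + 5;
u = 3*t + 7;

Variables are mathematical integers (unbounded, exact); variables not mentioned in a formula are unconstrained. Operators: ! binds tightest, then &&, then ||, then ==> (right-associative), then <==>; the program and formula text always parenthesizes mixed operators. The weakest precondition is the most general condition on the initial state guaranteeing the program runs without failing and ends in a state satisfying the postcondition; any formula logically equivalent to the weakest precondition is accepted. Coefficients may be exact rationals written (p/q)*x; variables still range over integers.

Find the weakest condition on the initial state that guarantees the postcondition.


Working backward. After the program, the postcondition (2*t + 7 >= -2 ==> (1/2)*u + 3*u <= 2*t + 4) || (3*u == -1 || u - t - 5 == u - 4) must hold; in canonical form it is (2*t >= -9 ==> (7/2)*u <= 2*t + 4) || 3*u == -1 || t == -1.
Before u := 3*t + 7: (2*t >= -9 ==> (17/2)*t <= -41/2) || 9*t == -22 || t == -1
Before t := u + 5: (2*u >= -19 ==> (17/2)*u <= -63) || 9*u == -67 || u == -6
Before skip: (2*u >= -19 ==> (17/2)*u <= -63) || 9*u == -67 || u == -6
Answer: WP = (2*u >= -19 ==> (17/2)*u <= -63) || 9*u == -67 || u == -6


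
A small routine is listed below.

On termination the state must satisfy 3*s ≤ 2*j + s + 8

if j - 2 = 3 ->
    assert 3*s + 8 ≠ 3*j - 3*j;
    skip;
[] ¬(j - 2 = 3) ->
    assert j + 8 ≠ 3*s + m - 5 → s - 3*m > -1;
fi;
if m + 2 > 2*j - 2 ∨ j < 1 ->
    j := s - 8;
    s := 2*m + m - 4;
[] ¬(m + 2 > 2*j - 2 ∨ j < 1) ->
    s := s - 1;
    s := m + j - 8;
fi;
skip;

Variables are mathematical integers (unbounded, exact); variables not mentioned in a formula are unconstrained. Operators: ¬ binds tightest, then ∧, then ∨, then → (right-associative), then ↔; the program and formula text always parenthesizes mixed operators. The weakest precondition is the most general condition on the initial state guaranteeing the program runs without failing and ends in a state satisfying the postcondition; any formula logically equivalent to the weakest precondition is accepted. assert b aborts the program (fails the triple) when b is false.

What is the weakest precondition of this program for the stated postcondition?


Working backward. After the program, the postcondition 3*s ≤ 2*j + s + 8 must hold; in canonical form it is 2*s ≤ 2*j + 8.
Before skip: 2*s ≤ 2*j + 8
Then branch requires 6*m ≤ 2*s; else branch requires 2*m ≤ 24.
Before the if: ((m > 2*j - 4 ∨ j < 1) → 6*m ≤ 2*s) ∧ ((¬(m > 2*j - 4 ∨ j < 1)) → 2*m ≤ 24)
Then branch requires 3*s ≠ -8 ∧ ((m > 2*j - 4 ∨ j < 1) → 6*m ≤ 2*s) ∧ ((¬(m > 2*j - 4 ∨ j < 1)) → 2*m ≤ 24); else branch requires (j ≠ m + 3*s - 13 → s > 3*m - 1) ∧ ((m > 2*j - 4 ∨ j < 1) → 6*m ≤ 2*s) ∧ ((¬(m > 2*j - 4 ∨ j < 1)) → 2*m ≤ 24).
Before the if: (j = 5 → (3*s ≠ -8 ∧ ((m > 2*j - 4 ∨ j < 1) → 6*m ≤ 2*s) ∧ ((¬(m > 2*j - 4 ∨ j < 1)) → 2*m ≤ 24))) ∧ ((¬(j = 5)) → ((j ≠ m + 3*s - 13 → s > 3*m - 1) ∧ ((m > 2*j - 4 ∨ j < 1) → 6*m ≤ 2*s) ∧ ((¬(m > 2*j - 4 ∨ j < 1)) → 2*m ≤ 24)))
Answer: WP = (j = 5 → (3*s ≠ -8 ∧ ((m > 2*j - 4 ∨ j < 1) → 6*m ≤ 2*s) ∧ ((¬(m > 2*j - 4 ∨ j < 1)) → 2*m ≤ 24))) ∧ ((¬(j = 5)) → ((j ≠ m + 3*s - 13 → s > 3*m - 1) ∧ ((m > 2*j - 4 ∨ j < 1) → 6*m ≤ 2*s) ∧ ((¬(m > 2*j - 4 ∨ j < 1)) → 2*m ≤ 24)))


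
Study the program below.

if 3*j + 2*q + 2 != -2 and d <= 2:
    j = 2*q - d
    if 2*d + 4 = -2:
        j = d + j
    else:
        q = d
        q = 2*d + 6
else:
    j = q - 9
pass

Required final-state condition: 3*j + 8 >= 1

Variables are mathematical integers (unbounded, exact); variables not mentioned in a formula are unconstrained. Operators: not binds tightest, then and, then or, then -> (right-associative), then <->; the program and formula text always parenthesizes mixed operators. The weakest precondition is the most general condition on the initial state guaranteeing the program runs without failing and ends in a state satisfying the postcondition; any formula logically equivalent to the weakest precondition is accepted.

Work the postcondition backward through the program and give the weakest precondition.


Working backward. After the program, the postcondition 3*j + 8 >= 1 must hold; in canonical form it is 3*j >= -7.
Before skip: 3*j >= -7
Then branch requires (2*d = -6 -> 6*q >= -7) and ((not (2*d = -6)) -> 6*q >= 3*d - 7); else branch requires 3*q >= 20.
Before the if: ((3*j + 2*q != -4 and d <= 2) -> ((2*d = -6 -> 6*q >= -7) and ((not (2*d = -6)) -> 6*q >= 3*d - 7))) and ((not (3*j + 2*q != -4 and d <= 2)) -> 3*q >= 20)
Answer: WP = ((3*j + 2*q != -4 and d <= 2) -> ((2*d = -6 -> 6*q >= -7) and ((not (2*d = -6)) -> 6*q >= 3*d - 7))) and ((not (3*j + 2*q != -4 and d <= 2)) -> 3*q >= 20)


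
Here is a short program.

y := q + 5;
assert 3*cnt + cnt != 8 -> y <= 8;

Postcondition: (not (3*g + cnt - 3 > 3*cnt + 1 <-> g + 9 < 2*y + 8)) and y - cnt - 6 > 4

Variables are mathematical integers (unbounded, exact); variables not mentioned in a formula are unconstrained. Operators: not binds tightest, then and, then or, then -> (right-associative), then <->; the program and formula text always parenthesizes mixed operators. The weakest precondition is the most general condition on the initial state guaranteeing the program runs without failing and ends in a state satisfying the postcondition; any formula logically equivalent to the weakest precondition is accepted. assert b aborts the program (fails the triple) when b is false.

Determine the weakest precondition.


Working backward. After the program, the postcondition (not (3*g + cnt - 3 > 3*cnt + 1 <-> g + 9 < 2*y + 8)) and y - cnt - 6 > 4 must hold; in canonical form it is (not (3*g > 2*cnt + 4 <-> g < 2*y - 1)) and y > cnt + 10.
Before assert 3*cnt + cnt != 8 -> y <= 8: (4*cnt != 8 -> y <= 8) and (not (3*g > 2*cnt + 4 <-> g < 2*y - 1)) and y > cnt + 10
Before y := q + 5: (4*cnt != 8 -> q <= 3) and (not (3*g > 2*cnt + 4 <-> g < 2*q + 9)) and q > cnt + 5
Answer: WP = (4*cnt != 8 -> q <= 3) and (not (3*g > 2*cnt + 4 <-> g < 2*q + 9)) and q > cnt + 5


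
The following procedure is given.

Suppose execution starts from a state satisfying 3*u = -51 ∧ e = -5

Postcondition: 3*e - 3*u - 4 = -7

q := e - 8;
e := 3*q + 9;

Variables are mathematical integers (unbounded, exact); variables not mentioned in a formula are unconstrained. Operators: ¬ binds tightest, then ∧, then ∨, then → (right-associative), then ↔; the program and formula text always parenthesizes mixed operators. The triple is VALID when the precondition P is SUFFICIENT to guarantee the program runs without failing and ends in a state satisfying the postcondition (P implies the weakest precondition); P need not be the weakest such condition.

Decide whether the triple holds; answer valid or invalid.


Working backward. After the program, the postcondition 3*e - 3*u - 4 = -7 must hold; in canonical form it is 3*e = 3*u - 3.
Before e := 3*q + 9: 9*q = 3*u - 30
Before q := e - 8: 9*e = 3*u + 42
The weakest precondition is 9*e = 3*u + 42.
Check whether 3*u = -51 ∧ e = -5 implies it.
Countermodel: at the initial state e = -5, u = -17, the precondition holds but the weakest precondition fails.
Answer: invalid


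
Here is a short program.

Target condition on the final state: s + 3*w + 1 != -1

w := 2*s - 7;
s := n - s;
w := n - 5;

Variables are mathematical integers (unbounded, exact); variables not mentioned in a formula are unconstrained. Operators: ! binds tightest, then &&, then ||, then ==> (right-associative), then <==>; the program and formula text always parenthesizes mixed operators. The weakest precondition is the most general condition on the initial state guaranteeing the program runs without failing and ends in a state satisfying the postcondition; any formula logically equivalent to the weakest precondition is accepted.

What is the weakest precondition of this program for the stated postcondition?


Working backward. After the program, the postcondition s + 3*w + 1 != -1 must hold; in canonical form it is s + 3*w != -2.
Before w := n - 5: 3*n + s != 13
Before s := n - s: 4*n != s + 13
Before w := 2*s - 7: 4*n != s + 13
Answer: WP = 4*n != s + 13


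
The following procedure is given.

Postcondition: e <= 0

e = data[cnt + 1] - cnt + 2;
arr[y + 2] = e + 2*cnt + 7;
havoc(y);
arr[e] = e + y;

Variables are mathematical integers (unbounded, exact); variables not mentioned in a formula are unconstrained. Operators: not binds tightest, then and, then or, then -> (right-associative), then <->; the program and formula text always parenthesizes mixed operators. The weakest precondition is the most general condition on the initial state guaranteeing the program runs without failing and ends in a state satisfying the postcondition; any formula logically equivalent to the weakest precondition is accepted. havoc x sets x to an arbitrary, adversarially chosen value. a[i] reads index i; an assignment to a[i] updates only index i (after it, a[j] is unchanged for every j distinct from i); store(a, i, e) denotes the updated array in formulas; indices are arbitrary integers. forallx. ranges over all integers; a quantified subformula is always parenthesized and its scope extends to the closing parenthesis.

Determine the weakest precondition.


Working backward. After the program, e <= 0 must hold.
Before arr[e] := e + y: e <= 0
Before havoc y: e <= 0
Before arr[y + 2] := e + 2*cnt + 7: e <= 0
Before e := data[cnt + 1] - cnt + 2: data[cnt + 1] <= cnt - 2
Answer: WP = data[cnt + 1] <= cnt - 2


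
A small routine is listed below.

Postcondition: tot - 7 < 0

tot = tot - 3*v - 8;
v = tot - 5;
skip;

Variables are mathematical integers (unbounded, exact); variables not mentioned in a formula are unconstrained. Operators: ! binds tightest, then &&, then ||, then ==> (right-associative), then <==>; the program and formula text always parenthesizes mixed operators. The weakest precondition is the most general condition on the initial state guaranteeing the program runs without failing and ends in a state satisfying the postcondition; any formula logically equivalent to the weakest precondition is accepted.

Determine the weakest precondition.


Working backward. After the program, the postcondition tot - 7 < 0 must hold; in canonical form it is tot < 7.
Before skip: tot < 7
Before v := tot - 5: tot < 7
Before tot := tot - 3*v - 8: tot < 3*v + 15
Answer: WP = tot < 3*v + 15


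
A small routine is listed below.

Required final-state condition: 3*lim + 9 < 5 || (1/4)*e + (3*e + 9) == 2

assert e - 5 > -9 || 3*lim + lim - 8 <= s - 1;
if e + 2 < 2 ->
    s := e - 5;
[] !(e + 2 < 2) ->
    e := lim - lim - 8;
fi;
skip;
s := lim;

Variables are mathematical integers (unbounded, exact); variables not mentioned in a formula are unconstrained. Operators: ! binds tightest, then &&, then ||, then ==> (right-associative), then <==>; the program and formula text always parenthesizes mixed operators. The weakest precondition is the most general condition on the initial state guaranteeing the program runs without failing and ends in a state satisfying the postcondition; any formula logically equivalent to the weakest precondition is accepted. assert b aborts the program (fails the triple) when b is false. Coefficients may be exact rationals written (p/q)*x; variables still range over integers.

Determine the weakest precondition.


Working backward. After the program, the postcondition 3*lim + 9 < 5 || (1/4)*e + (3*e + 9) == 2 must hold; in canonical form it is 3*lim < -4 || (13/4)*e == -7.
Before s := lim: 3*lim < -4 || (13/4)*e == -7
Before skip: 3*lim < -4 || (13/4)*e == -7
Then branch requires 3*lim < -4 || (13/4)*e == -7; else branch requires 3*lim < -4.
Before the if: (e < 0 ==> (3*lim < -4 || (13/4)*e == -7)) && ((!(e < 0)) ==> 3*lim < -4)
Before assert e - 5 > -9 || 3*lim + lim - 8 <= s - 1: (e > -4 || 4*lim <= s + 7) && (e < 0 ==> (3*lim < -4 || (13/4)*e == -7)) && ((!(e < 0)) ==> 3*lim < -4)
Answer: WP = (e > -4 || 4*lim <= s + 7) && (e < 0 ==> (3*lim < -4 || (13/4)*e == -7)) && ((!(e < 0)) ==> 3*lim < -4)


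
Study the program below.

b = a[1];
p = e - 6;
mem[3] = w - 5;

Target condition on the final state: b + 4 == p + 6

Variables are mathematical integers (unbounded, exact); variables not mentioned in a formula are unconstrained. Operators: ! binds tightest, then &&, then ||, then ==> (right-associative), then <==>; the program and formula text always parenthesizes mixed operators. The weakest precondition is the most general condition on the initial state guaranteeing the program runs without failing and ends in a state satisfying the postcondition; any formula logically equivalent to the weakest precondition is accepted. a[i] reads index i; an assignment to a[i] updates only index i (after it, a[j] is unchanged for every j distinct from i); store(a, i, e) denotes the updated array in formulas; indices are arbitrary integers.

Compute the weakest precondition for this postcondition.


Working backward. After the program, the postcondition b + 4 == p + 6 must hold; in canonical form it is b == p + 2.
Before mem[3] := w - 5: b == p + 2
Before p := e - 6: b == e - 4
Before b := a[1]: a[1] == e - 4
Answer: WP = a[1] == e - 4


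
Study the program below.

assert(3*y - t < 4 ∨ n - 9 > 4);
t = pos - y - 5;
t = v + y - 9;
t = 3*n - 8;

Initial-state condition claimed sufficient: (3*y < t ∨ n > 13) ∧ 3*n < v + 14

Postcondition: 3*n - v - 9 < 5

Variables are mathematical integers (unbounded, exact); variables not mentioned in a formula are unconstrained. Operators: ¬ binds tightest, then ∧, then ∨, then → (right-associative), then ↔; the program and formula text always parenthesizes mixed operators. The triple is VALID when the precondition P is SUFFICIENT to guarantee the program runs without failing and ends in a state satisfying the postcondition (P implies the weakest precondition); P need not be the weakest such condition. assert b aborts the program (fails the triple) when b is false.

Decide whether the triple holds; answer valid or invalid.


Working backward. After the program, the postcondition 3*n - v - 9 < 5 must hold; in canonical form it is 3*n < v + 14.
Before t := 3*n - 8: 3*n < v + 14
Before t := v + y - 9: 3*n < v + 14
Before t := pos - y - 5: 3*n < v + 14
Before assert 3*y - t < 4 ∨ n - 9 > 4: (3*y < t + 4 ∨ n > 13) ∧ 3*n < v + 14
The weakest precondition is (3*y < t + 4 ∨ n > 13) ∧ 3*n < v + 14.
Check whether (3*y < t ∨ n > 13) ∧ 3*n < v + 14 implies it.
Every state satisfying the precondition satisfies the weakest precondition: the implication holds.
Answer: valid


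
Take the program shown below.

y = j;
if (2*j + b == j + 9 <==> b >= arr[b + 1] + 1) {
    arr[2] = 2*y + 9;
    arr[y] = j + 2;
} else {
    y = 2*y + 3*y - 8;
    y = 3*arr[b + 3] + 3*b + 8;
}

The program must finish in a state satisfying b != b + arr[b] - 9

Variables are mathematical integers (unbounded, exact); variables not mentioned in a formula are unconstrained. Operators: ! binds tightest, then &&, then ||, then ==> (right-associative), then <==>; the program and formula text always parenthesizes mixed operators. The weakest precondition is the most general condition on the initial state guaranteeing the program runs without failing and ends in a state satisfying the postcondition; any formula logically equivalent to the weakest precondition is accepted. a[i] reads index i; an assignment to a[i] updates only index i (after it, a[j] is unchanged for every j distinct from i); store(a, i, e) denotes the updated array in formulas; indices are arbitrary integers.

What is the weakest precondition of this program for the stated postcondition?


Working backward. After the program, the postcondition b != b + arr[b] - 9 must hold; in canonical form it is arr[b] != 9.
Then branch requires store(store(arr, 2, 2*y + 9), y, j + 2)[b] != 9; else branch requires arr[b] != 9.
Before the if: ((b + j == 9 <==> b >= arr[b + 1] + 1) ==> store(store(arr, 2, 2*y + 9), y, j + 2)[b] != 9) && ((!(b + j == 9 <==> b >= arr[b + 1] + 1)) ==> arr[b] != 9)
Before y := j: ((b + j == 9 <==> b >= arr[b + 1] + 1) ==> store(store(arr, 2, 2*j + 9), j, j + 2)[b] != 9) && ((!(b + j == 9 <==> b >= arr[b + 1] + 1)) ==> arr[b] != 9)
Answer: WP = ((b + j == 9 <==> b >= arr[b + 1] + 1) ==> store(store(arr, 2, 2*j + 9), j, j + 2)[b] != 9) && ((!(b + j == 9 <==> b >= arr[b + 1] + 1)) ==> arr[b] != 9)


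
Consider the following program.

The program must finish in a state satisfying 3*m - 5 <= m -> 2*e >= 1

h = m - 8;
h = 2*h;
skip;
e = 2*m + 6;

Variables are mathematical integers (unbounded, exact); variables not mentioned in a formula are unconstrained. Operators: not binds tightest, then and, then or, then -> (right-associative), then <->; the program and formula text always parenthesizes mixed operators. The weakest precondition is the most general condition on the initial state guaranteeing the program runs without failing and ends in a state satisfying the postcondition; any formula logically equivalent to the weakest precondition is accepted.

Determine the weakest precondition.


Working backward. After the program, the postcondition 3*m - 5 <= m -> 2*e >= 1 must hold; in canonical form it is 2*m <= 5 -> 2*e >= 1.
Before e := 2*m + 6: 2*m <= 5 -> 4*m >= -11
Before skip: 2*m <= 5 -> 4*m >= -11
Before h := 2*h: 2*m <= 5 -> 4*m >= -11
Before h := m - 8: 2*m <= 5 -> 4*m >= -11
Answer: WP = 2*m <= 5 -> 4*m >= -11


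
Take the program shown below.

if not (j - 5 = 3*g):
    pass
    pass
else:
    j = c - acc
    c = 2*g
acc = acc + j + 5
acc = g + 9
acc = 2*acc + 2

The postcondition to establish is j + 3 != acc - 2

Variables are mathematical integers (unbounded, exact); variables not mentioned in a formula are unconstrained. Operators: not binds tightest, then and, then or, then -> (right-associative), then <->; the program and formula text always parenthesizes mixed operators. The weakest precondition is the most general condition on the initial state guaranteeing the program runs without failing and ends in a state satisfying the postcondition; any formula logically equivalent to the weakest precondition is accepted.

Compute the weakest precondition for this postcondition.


Working backward. After the program, the postcondition j + 3 != acc - 2 must hold; in canonical form it is j != acc - 5.
Before acc := 2*acc + 2: j != 2*acc - 3
Before acc := g + 9: j != 2*g + 15
Before acc := acc + j + 5: j != 2*g + 15
Then branch requires j != 2*g + 15; else branch requires c != acc + 2*g + 15.
Before the if: ((not (j = 3*g + 5)) -> j != 2*g + 15) and (j = 3*g + 5 -> c != acc + 2*g + 15)
Answer: WP = ((not (j = 3*g + 5)) -> j != 2*g + 15) and (j = 3*g + 5 -> c != acc + 2*g + 15)


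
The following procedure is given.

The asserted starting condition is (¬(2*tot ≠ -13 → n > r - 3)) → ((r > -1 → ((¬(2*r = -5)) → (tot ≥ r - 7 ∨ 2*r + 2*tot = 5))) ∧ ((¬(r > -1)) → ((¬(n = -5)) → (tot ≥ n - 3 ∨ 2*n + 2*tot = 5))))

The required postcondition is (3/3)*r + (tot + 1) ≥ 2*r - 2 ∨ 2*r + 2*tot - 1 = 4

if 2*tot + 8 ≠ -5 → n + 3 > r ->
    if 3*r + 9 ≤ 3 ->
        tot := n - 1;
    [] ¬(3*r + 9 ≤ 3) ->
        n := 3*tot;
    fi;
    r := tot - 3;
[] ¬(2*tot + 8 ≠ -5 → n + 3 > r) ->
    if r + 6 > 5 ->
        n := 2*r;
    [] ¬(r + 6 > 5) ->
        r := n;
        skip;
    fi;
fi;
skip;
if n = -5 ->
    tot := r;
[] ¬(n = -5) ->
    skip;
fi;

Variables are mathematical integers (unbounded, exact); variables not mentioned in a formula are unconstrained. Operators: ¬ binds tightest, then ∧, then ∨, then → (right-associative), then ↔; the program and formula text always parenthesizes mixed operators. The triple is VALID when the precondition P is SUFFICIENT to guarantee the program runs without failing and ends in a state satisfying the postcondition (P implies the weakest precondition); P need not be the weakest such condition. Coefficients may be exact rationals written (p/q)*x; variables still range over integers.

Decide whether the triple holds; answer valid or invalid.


Working backward. After the program, the postcondition (3/3)*r + (tot + 1) ≥ 2*r - 2 ∨ 2*r + 2*tot - 1 = 4 must hold; in canonical form it is tot ≥ r - 3 ∨ 2*r + 2*tot = 5.
Then branch requires true; else branch requires tot ≥ r - 3 ∨ 2*r + 2*tot = 5.
Before the if: (¬(n = -5)) → (tot ≥ r - 3 ∨ 2*r + 2*tot = 5)
Before skip: (¬(n = -5)) → (tot ≥ r - 3 ∨ 2*r + 2*tot = 5)
Then branch requires true; else branch requires (r > -1 → ((¬(2*r = -5)) → (tot ≥ r - 3 ∨ 2*r + 2*tot = 5))) ∧ ((¬(r > -1)) → ((¬(n = -5)) → (tot ≥ n - 3 ∨ 2*n + 2*tot = 5))).
Before the if: (¬(2*tot ≠ -13 → n > r - 3)) → ((r > -1 → ((¬(2*r = -5)) → (tot ≥ r - 3 ∨ 2*r + 2*tot = 5))) ∧ ((¬(r > -1)) → ((¬(n = -5)) → (tot ≥ n - 3 ∨ 2*n + 2*tot = 5))))
The weakest precondition is (¬(2*tot ≠ -13 → n > r - 3)) → ((r > -1 → ((¬(2*r = -5)) → (tot ≥ r - 3 ∨ 2*r + 2*tot = 5))) ∧ ((¬(r > -1)) → ((¬(n = -5)) → (tot ≥ n - 3 ∨ 2*n + 2*tot = 5)))).
Check whether (¬(2*tot ≠ -13 → n > r - 3)) → ((r > -1 → ((¬(2*r = -5)) → (tot ≥ r - 7 ∨ 2*r + 2*tot = 5))) ∧ ((¬(r > -1)) → ((¬(n = -5)) → (tot ≥ n - 3 ∨ 2*n + 2*tot = 5)))) implies it.
Countermodel: at the initial state n = -3, r = 0, tot = -4, the precondition holds but the weakest precondition fails.
Answer: invalid


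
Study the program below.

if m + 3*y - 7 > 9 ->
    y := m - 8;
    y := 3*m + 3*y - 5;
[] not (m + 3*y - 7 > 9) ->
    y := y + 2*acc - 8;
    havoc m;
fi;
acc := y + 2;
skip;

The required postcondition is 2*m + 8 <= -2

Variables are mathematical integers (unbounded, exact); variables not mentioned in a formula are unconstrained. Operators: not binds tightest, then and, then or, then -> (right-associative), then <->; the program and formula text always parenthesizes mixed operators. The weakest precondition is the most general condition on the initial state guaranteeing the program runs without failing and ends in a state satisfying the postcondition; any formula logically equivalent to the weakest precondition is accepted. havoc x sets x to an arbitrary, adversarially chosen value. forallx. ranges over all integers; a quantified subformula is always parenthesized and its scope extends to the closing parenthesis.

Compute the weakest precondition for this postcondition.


Working backward. After the program, the postcondition 2*m + 8 <= -2 must hold; in canonical form it is 2*m <= -10.
Before skip: 2*m <= -10
Before acc := y + 2: 2*m <= -10
Then branch requires 2*m <= -10; else branch requires forall m_1. 2*m_1 <= -10.
Before the if: (m + 3*y > 16 -> 2*m <= -10) and ((not (m + 3*y > 16)) -> (forall m_1. 2*m_1 <= -10))
Answer: WP = (m + 3*y > 16 -> 2*m <= -10) and ((not (m + 3*y > 16)) -> (forall m_1. 2*m_1 <= -10))


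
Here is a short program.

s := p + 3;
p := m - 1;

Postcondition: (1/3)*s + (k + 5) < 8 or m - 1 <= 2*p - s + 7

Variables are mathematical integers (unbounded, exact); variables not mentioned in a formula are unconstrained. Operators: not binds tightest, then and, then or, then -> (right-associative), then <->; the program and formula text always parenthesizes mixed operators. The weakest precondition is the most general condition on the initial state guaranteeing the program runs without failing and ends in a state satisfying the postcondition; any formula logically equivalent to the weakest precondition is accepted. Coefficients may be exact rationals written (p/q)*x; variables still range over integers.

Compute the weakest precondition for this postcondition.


Working backward. After the program, the postcondition (1/3)*s + (k + 5) < 8 or m - 1 <= 2*p - s + 7 must hold; in canonical form it is k + (1/3)*s < 3 or m + s <= 2*p + 8.
Before p := m - 1: k + (1/3)*s < 3 or s <= m + 6
Before s := p + 3: k + (1/3)*p < 2 or p <= m + 3
Answer: WP = k + (1/3)*p < 2 or p <= m + 3


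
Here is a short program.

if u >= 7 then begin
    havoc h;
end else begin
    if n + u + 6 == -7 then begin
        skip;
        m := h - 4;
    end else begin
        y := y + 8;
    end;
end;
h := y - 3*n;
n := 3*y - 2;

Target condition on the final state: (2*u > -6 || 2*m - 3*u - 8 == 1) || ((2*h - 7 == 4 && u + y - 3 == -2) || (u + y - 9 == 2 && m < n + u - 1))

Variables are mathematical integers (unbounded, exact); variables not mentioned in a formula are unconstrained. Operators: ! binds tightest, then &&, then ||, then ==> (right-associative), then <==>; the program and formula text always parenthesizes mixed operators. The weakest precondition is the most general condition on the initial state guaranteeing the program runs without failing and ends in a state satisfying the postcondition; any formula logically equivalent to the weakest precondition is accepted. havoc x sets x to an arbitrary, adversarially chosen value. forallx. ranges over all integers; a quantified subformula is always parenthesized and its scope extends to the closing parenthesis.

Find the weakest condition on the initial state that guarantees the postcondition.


Working backward. After the program, the postcondition (2*u > -6 || 2*m - 3*u - 8 == 1) || ((2*h - 7 == 4 && u + y - 3 == -2) || (u + y - 9 == 2 && m < n + u - 1)) must hold; in canonical form it is 2*u > -6 || 2*m == 3*u + 9 || (2*h == 11 && u + y == 1) || (u + y == 11 && m < n + u - 1).
Before n := 3*y - 2: 2*u > -6 || 2*m == 3*u + 9 || (2*h == 11 && u + y == 1) || (u + y == 11 && m < u + 3*y - 3)
Before h := y - 3*n: 2*u > -6 || 2*m == 3*u + 9 || (2*y == 6*n + 11 && u + y == 1) || (u + y == 11 && m < u + 3*y - 3)
Then branch requires 2*u > -6 || 2*m == 3*u + 9 || (2*y == 6*n + 11 && u + y == 1) || (u + y == 11 && m < u + 3*y - 3); else branch requires (n + u == -13 ==> (2*u > -6 || 2*h == 3*u + 17 || (2*y == 6*n + 11 && u + y == 1) || (u + y == 11 && h < u + 3*y + 1))) && ((!(n + u == -13)) ==> (2*u > -6 || 2*m == 3*u + 9 || (2*y == 6*n - 5 && u + y == -7) || (u + y == 3 && m < u + 3*y + 21))).
Before the if: (u >= 7 ==> (2*u > -6 || 2*m == 3*u + 9 || (2*y == 6*n + 11 && u + y == 1) || (u + y == 11 && m < u + 3*y - 3))) && ((!(u >= 7)) ==> ((n + u == -13 ==> (2*u > -6 || 2*h == 3*u + 17 || (2*y == 6*n + 11 && u + y == 1) || (u + y == 11 && h < u + 3*y + 1))) && ((!(n + u == -13)) ==> (2*u > -6 || 2*m == 3*u + 9 || (2*y == 6*n - 5 && u + y == -7) || (u + y == 3 && m < u + 3*y + 21)))))
Answer: WP = (u >= 7 ==> (2*u > -6 || 2*m == 3*u + 9 || (2*y == 6*n + 11 && u + y == 1) || (u + y == 11 && m < u + 3*y - 3))) && ((!(u >= 7)) ==> ((n + u == -13 ==> (2*u > -6 || 2*h == 3*u + 17 || (2*y == 6*n + 11 && u + y == 1) || (u + y == 11 && h < u + 3*y + 1))) && ((!(n + u == -13)) ==> (2*u > -6 || 2*m == 3*u + 9 || (2*y == 6*n - 5 && u + y == -7) || (u + y == 3 && m < u + 3*y + 21)))))


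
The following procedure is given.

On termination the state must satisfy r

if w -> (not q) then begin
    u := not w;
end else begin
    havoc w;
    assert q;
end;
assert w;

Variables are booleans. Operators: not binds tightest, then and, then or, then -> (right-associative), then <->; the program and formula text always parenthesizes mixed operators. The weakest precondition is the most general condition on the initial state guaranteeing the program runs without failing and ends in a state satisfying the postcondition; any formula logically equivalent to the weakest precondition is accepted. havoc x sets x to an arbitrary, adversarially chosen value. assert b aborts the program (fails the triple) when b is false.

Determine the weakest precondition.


Working backward. After the program, r must hold.
Before assert w: w and r
Then branch requires w and r; else branch requires false.
Before the if: ((w -> (not q)) -> (w and r)) and (w -> (not q))
Answer: WP = ((w -> (not q)) -> (w and r)) and (w -> (not q))


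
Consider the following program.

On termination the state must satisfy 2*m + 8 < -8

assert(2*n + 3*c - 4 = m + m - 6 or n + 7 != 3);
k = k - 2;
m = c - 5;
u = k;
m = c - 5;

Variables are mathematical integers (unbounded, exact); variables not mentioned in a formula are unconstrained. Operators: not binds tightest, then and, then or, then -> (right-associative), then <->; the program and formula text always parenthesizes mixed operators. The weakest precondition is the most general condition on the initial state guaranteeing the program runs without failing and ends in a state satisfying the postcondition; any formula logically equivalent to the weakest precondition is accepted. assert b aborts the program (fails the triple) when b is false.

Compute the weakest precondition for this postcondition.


Working backward. After the program, the postcondition 2*m + 8 < -8 must hold; in canonical form it is 2*m < -16.
Before m := c - 5: 2*c < -6
Before u := k: 2*c < -6
Before m := c - 5: 2*c < -6
Before k := k - 2: 2*c < -6
Before assert 2*n + 3*c - 4 = m + m - 6 or n + 7 != 3: (3*c + 2*n = 2*m - 2 or n != -4) and 2*c < -6
Answer: WP = (3*c + 2*n = 2*m - 2 or n != -4) and 2*c < -6


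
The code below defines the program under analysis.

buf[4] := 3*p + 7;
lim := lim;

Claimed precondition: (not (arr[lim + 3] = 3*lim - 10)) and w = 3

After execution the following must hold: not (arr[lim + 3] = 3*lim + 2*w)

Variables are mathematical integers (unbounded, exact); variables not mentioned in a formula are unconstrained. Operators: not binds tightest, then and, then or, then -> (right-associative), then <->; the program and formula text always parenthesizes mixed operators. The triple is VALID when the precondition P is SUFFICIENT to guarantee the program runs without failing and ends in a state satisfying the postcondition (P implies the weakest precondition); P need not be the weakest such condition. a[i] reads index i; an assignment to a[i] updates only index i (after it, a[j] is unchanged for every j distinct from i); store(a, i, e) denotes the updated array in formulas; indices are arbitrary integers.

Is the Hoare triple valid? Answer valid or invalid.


Working backward. After the program, not (arr[lim + 3] = 3*lim + 2*w) must hold.
Before lim := lim: not (arr[lim + 3] = 3*lim + 2*w)
Before buf[4] := 3*p + 7: not (arr[lim + 3] = 3*lim + 2*w)
The weakest precondition is not (arr[lim + 3] = 3*lim + 2*w).
Check whether (not (arr[lim + 3] = 3*lim - 10)) and w = 3 implies it.
Countermodel: at the initial state arr = {[1] = 0, elsewhere 0}, lim = -2, w = 3, the precondition holds but the weakest precondition fails.
Answer: invalid


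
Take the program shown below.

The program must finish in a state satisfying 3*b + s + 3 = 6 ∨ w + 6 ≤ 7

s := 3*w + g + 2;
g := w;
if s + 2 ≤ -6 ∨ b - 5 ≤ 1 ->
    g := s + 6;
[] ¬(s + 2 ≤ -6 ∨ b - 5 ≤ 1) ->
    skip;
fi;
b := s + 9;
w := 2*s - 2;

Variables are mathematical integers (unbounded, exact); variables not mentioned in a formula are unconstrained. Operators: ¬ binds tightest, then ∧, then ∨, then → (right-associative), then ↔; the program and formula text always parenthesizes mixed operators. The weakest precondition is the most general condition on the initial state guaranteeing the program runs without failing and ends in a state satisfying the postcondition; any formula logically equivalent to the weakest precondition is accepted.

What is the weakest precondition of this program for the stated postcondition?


Working backward. After the program, the postcondition 3*b + s + 3 = 6 ∨ w + 6 ≤ 7 must hold; in canonical form it is 3*b + s = 3 ∨ w ≤ 1.
Before w := 2*s - 2: 3*b + s = 3 ∨ 2*s ≤ 3
Before b := s + 9: 4*s = -24 ∨ 2*s ≤ 3
Then branch requires 4*s = -24 ∨ 2*s ≤ 3; else branch requires 4*s = -24 ∨ 2*s ≤ 3.
Before the if: ((s ≤ -8 ∨ b ≤ 6) → (4*s = -24 ∨ 2*s ≤ 3)) ∧ ((¬(s ≤ -8 ∨ b ≤ 6)) → (4*s = -24 ∨ 2*s ≤ 3))
Before g := w: ((s ≤ -8 ∨ b ≤ 6) → (4*s = -24 ∨ 2*s ≤ 3)) ∧ ((¬(s ≤ -8 ∨ b ≤ 6)) → (4*s = -24 ∨ 2*s ≤ 3))
Before s := 3*w + g + 2: ((g + 3*w ≤ -10 ∨ b ≤ 6) → (4*g + 12*w = -32 ∨ 2*g + 6*w ≤ -1)) ∧ ((¬(g + 3*w ≤ -10 ∨ b ≤ 6)) → (4*g + 12*w = -32 ∨ 2*g + 6*w ≤ -1))
Answer: WP = ((g + 3*w ≤ -10 ∨ b ≤ 6) → (4*g + 12*w = -32 ∨ 2*g + 6*w ≤ -1)) ∧ ((¬(g + 3*w ≤ -10 ∨ b ≤ 6)) → (4*g + 12*w = -32 ∨ 2*g + 6*w ≤ -1))


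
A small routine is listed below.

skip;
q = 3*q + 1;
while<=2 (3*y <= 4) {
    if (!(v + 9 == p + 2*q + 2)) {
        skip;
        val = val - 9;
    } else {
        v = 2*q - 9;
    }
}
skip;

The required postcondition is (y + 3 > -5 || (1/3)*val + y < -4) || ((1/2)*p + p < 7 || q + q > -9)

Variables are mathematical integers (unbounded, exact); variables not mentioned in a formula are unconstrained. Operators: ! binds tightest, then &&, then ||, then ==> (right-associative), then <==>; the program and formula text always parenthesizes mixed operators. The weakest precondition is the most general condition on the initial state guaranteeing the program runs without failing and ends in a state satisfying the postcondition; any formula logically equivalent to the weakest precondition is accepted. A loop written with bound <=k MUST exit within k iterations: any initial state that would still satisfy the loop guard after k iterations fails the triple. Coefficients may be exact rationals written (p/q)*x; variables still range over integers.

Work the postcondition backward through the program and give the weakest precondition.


Working backward. After the program, the postcondition (y + 3 > -5 || (1/3)*val + y < -4) || ((1/2)*p + p < 7 || q + q > -9) must hold; in canonical form it is y > -8 || (1/3)*val + y < -4 || (3/2)*p < 7 || 2*q > -9.
Before skip: y > -8 || (1/3)*val + y < -4 || (3/2)*p < 7 || 2*q > -9
Before the loop (bound <=2), unroll the exhaustion recursion (WP_0 = exit-now case; WP_j = one more guarded iteration, up to j = 2):
  WP_0: (!(3*y <= 4)) && (y > -8 || (1/3)*val + y < -4 || (3/2)*p < 7 || 2*q > -9)
  WP_1: (3*y <= 4 ==> (((!(v == p + 2*q - 7)) ==> ((!(3*y <= 4)) && (y > -8 || (1/3)*val + y < -1 || (3/2)*p < 7 || 2*q > -9))) && (v == p + 2*q - 7 ==> ((!(3*y <= 4)) && (y > -8 || (1/3)*val + y < -4 || (3/2)*p < 7 || 2*q > -9))))) && ((!(3*y <= 4)) ==> (y > -8 || (1/3)*val + y < -4 || (3/2)*p < 7 || 2*q > -9))
  WP_2: (3*y <= 4 ==> (((!(v == p + 2*q - 7)) ==> ((3*y <= 4 ==> (((!(v == p + 2*q - 7)) ==> ((!(3*y <= 4)) && (y > -8 || (1/3)*val + y < 2 || (3/2)*p < 7 || 2*q > -9))) && (v == p + 2*q - 7 ==> ((!(3*y <= 4)) && (y > -8 || (1/3)*val + y < -1 || (3/2)*p < 7 || 2*q > -9))))) && ((!(3*y <= 4)) ==> (y > -8 || (1/3)*val + y < -1 || (3/2)*p < 7 || 2*q > -9)))) && (v == p + 2*q - 7 ==> ((3*y <= 4 ==> (((!(p == -2)) ==> ((!(3*y <= 4)) && (y > -8 || (1/3)*val + y < -1 || (3/2)*p < 7 || 2*q > -9))) && (p == -2 ==> ((!(3*y <= 4)) && (y > -8 || (1/3)*val + y < -4 || (3/2)*p < 7 || 2*q > -9))))) && ((!(3*y <= 4)) ==> (y > -8 || (1/3)*val + y < -4 || (3/2)*p < 7 || 2*q > -9)))))) && ((!(3*y <= 4)) ==> (y > -8 || (1/3)*val + y < -4 || (3/2)*p < 7 || 2*q > -9))
So before the loop: (3*y <= 4 ==> (((!(v == p + 2*q - 7)) ==> ((3*y <= 4 ==> (((!(v == p + 2*q - 7)) ==> ((!(3*y <= 4)) && (y > -8 || (1/3)*val + y < 2 || (3/2)*p < 7 || 2*q > -9))) && (v == p + 2*q - 7 ==> ((!(3*y <= 4)) && (y > -8 || (1/3)*val + y < -1 || (3/2)*p < 7 || 2*q > -9))))) && ((!(3*y <= 4)) ==> (y > -8 || (1/3)*val + y < -1 || (3/2)*p < 7 || 2*q > -9)))) && (v == p + 2*q - 7 ==> ((3*y <= 4 ==> (((!(p == -2)) ==> ((!(3*y <= 4)) && (y > -8 || (1/3)*val + y < -1 || (3/2)*p < 7 || 2*q > -9))) && (p == -2 ==> ((!(3*y <= 4)) && (y > -8 || (1/3)*val + y < -4 || (3/2)*p < 7 || 2*q > -9))))) && ((!(3*y <= 4)) ==> (y > -8 || (1/3)*val + y < -4 || (3/2)*p < 7 || 2*q > -9)))))) && ((!(3*y <= 4)) ==> (y > -8 || (1/3)*val + y < -4 || (3/2)*p < 7 || 2*q > -9))
Before q := 3*q + 1: (3*y <= 4 ==> (((!(v == p + 6*q - 5)) ==> ((3*y <= 4 ==> (((!(v == p + 6*q - 5)) ==> ((!(3*y <= 4)) && (y > -8 || (1/3)*val + y < 2 || (3/2)*p < 7 || 6*q > -11))) && (v == p + 6*q - 5 ==> ((!(3*y <= 4)) && (y > -8 || (1/3)*val + y < -1 || (3/2)*p < 7 || 6*q > -11))))) && ((!(3*y <= 4)) ==> (y > -8 || (1/3)*val + y < -1 || (3/2)*p < 7 || 6*q > -11)))) && (v == p + 6*q - 5 ==> ((3*y <= 4 ==> (((!(p == -2)) ==> ((!(3*y <= 4)) && (y > -8 || (1/3)*val + y < -1 || (3/2)*p < 7 || 6*q > -11))) && (p == -2 ==> ((!(3*y <= 4)) && (y > -8 || (1/3)*val + y < -4 || (3/2)*p < 7 || 6*q > -11))))) && ((!(3*y <= 4)) ==> (y > -8 || (1/3)*val + y < -4 || (3/2)*p < 7 || 6*q > -11)))))) && ((!(3*y <= 4)) ==> (y > -8 || (1/3)*val + y < -4 || (3/2)*p < 7 || 6*q > -11))
Before skip: (3*y <= 4 ==> (((!(v == p + 6*q - 5)) ==> ((3*y <= 4 ==> (((!(v == p + 6*q - 5)) ==> ((!(3*y <= 4)) && (y > -8 || (1/3)*val + y < 2 || (3/2)*p < 7 || 6*q > -11))) && (v == p + 6*q - 5 ==> ((!(3*y <= 4)) && (y > -8 || (1/3)*val + y < -1 || (3/2)*p < 7 || 6*q > -11))))) && ((!(3*y <= 4)) ==> (y > -8 || (1/3)*val + y < -1 || (3/2)*p < 7 || 6*q > -11)))) && (v == p + 6*q - 5 ==> ((3*y <= 4 ==> (((!(p == -2)) ==> ((!(3*y <= 4)) && (y > -8 || (1/3)*val + y < -1 || (3/2)*p < 7 || 6*q > -11))) && (p == -2 ==> ((!(3*y <= 4)) && (y > -8 || (1/3)*val + y < -4 || (3/2)*p < 7 || 6*q > -11))))) && ((!(3*y <= 4)) ==> (y > -8 || (1/3)*val + y < -4 || (3/2)*p < 7 || 6*q > -11)))))) && ((!(3*y <= 4)) ==> (y > -8 || (1/3)*val + y < -4 || (3/2)*p < 7 || 6*q > -11))
Answer: WP = (3*y <= 4 ==> (((!(v == p + 6*q - 5)) ==> ((3*y <= 4 ==> (((!(v == p + 6*q - 5)) ==> ((!(3*y <= 4)) && (y > -8 || (1/3)*val + y < 2 || (3/2)*p < 7 || 6*q > -11))) && (v == p + 6*q - 5 ==> ((!(3*y <= 4)) && (y > -8 || (1/3)*val + y < -1 || (3/2)*p < 7 || 6*q > -11))))) && ((!(3*y <= 4)) ==> (y > -8 || (1/3)*val + y < -1 || (3/2)*p < 7 || 6*q > -11)))) && (v == p + 6*q - 5 ==> ((3*y <= 4 ==> (((!(p == -2)) ==> ((!(3*y <= 4)) && (y > -8 || (1/3)*val + y < -1 || (3/2)*p < 7 || 6*q > -11))) && (p == -2 ==> ((!(3*y <= 4)) && (y > -8 || (1/3)*val + y < -4 || (3/2)*p < 7 || 6*q > -11))))) && ((!(3*y <= 4)) ==> (y > -8 || (1/3)*val + y < -4 || (3/2)*p < 7 || 6*q > -11)))))) && ((!(3*y <= 4)) ==> (y > -8 || (1/3)*val + y < -4 || (3/2)*p < 7 || 6*q > -11))
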